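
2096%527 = 515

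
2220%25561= 2220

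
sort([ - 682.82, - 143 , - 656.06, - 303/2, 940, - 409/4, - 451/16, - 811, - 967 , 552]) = [ - 967, - 811, - 682.82,  -  656.06, - 303/2, - 143, - 409/4,-451/16, 552,940]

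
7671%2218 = 1017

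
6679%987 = 757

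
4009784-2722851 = 1286933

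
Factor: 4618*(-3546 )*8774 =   -  2^3*3^2 *41^1*107^1 * 197^1 * 2309^1 = -143678005272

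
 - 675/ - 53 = 12  +  39/53  =  12.74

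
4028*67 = 269876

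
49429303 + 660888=50090191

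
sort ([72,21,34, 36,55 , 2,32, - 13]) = [ -13,2, 21,32,34,36,55,72 ] 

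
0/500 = 0 = 0.00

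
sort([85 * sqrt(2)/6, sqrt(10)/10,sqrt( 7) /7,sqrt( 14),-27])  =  [ - 27, sqrt ( 10) /10,sqrt(7 ) /7,  sqrt(14),85 * sqrt( 2) /6 ] 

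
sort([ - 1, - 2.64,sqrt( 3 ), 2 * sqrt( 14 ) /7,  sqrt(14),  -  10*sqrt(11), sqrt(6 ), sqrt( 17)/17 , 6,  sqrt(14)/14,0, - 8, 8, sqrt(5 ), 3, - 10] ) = [ - 10 * sqrt( 11), - 10, - 8, - 2.64, - 1, 0, sqrt( 17) /17, sqrt (14 ) /14, 2*sqrt( 14 )/7,sqrt( 3 ), sqrt(5 ), sqrt(6 ), 3,sqrt(14), 6, 8]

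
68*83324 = 5666032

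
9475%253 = 114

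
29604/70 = 14802/35 = 422.91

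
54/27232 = 27/13616 =0.00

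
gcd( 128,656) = 16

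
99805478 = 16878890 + 82926588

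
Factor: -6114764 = - 2^2*17^1*89923^1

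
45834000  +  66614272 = 112448272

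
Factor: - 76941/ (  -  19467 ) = 83/21 = 3^( -1 )*7^( - 1) * 83^1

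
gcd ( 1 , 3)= 1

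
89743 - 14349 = 75394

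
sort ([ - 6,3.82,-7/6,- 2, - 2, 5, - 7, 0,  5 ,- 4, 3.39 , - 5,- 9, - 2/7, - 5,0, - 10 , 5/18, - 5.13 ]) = [ - 10, - 9, - 7, - 6, -5.13 , -5, - 5 ,  -  4 , - 2,- 2,  -  7/6, - 2/7,0 , 0, 5/18, 3.39 , 3.82 , 5,5 ]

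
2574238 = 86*29933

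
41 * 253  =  10373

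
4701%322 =193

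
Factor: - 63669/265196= - 2^ ( - 2)*3^1 *19^1*167^( - 1)*397^ (- 1)*1117^1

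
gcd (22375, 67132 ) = 1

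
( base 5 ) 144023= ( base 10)6138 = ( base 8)13772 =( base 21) DJ6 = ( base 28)7N6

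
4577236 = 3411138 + 1166098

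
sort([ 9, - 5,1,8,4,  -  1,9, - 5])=[  -  5,  -  5 , - 1,1, 4 , 8,9 , 9]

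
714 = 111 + 603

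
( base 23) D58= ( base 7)26260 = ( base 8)15530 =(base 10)7000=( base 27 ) 9g7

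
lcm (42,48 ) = 336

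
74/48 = 1 + 13/24 =1.54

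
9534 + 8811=18345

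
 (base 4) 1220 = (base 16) 68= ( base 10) 104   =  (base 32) 38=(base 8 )150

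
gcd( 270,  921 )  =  3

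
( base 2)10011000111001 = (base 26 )EC9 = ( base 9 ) 14372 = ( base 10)9785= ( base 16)2639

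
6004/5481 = 6004/5481 = 1.10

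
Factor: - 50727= - 3^1*37^1*457^1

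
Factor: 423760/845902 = 211880/422951 = 2^3 * 5^1*151^( - 1)*2801^( -1)*5297^1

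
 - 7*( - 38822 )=271754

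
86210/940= 91 + 67/94 = 91.71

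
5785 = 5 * 1157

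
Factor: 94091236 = 2^2*23522809^1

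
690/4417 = 690/4417 = 0.16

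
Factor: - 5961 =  - 3^1*1987^1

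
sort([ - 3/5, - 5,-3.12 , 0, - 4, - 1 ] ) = [ - 5, - 4, - 3.12, - 1, - 3/5,0 ] 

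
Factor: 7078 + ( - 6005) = 1073 = 29^1*37^1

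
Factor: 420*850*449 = 160293000= 2^3*3^1*5^3*7^1*17^1*449^1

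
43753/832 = 52 + 489/832  =  52.59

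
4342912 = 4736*917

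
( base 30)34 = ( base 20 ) 4e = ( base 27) 3d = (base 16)5e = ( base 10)94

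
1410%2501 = 1410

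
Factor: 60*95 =5700= 2^2*3^1*5^2*19^1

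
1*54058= 54058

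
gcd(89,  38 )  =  1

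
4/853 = 4/853  =  0.00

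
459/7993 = 459/7993  =  0.06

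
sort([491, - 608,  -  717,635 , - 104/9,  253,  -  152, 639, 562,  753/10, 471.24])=[ - 717, - 608 , - 152, - 104/9, 753/10,253, 471.24, 491,562,635, 639 ]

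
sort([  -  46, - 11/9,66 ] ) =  [-46, - 11/9, 66]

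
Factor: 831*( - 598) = - 496938 = - 2^1*3^1  *  13^1*23^1 *277^1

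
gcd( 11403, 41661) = 9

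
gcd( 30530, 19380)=10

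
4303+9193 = 13496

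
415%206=3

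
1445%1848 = 1445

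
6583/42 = 6583/42 = 156.74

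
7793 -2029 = 5764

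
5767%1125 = 142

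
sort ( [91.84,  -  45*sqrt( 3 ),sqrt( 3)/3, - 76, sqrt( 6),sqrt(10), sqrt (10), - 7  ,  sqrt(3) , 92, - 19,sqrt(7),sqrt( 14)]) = [ - 45 * sqrt( 3), - 76, - 19, - 7,sqrt (3)/3, sqrt( 3), sqrt( 6),sqrt( 7),sqrt( 10), sqrt ( 10), sqrt(14), 91.84, 92]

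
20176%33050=20176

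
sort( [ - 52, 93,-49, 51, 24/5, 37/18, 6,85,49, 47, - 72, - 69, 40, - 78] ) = [  -  78, - 72, -69, - 52, - 49, 37/18, 24/5,6, 40, 47, 49, 51, 85,93 ]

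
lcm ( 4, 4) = 4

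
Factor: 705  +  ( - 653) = 2^2 * 13^1=52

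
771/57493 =771/57493 = 0.01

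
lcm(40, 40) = 40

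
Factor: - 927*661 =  - 612747=- 3^2*103^1 *661^1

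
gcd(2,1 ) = 1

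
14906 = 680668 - 665762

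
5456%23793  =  5456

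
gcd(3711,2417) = 1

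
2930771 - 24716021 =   -  21785250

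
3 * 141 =423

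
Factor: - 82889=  - 82889^1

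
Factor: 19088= 2^4*1193^1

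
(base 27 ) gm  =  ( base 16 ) 1C6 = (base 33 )dp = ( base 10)454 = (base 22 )ke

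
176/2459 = 176/2459 = 0.07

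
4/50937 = 4/50937= 0.00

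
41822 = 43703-1881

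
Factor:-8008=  - 2^3*7^1 *11^1*13^1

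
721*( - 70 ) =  - 50470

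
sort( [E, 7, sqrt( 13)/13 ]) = [sqrt(13)/13,E,7 ]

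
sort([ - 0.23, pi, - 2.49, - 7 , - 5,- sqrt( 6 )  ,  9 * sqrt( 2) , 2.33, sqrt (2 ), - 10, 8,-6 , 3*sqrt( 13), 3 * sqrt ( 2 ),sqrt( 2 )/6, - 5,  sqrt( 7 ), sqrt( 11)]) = [-10, - 7, - 6, - 5 ,-5, - 2.49, - sqrt( 6 ), - 0.23, sqrt (2 ) /6,sqrt (2),2.33, sqrt( 7 ),  pi, sqrt( 11 ),  3 * sqrt(2 ), 8, 3 * sqrt( 13), 9*sqrt(2 )]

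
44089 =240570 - 196481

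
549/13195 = 549/13195  =  0.04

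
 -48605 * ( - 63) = 3062115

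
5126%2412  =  302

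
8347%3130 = 2087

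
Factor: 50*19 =950= 2^1*5^2*19^1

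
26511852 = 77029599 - 50517747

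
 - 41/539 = - 41/539 =- 0.08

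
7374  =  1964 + 5410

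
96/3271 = 96/3271 = 0.03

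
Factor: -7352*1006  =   - 7396112 = - 2^4*503^1*919^1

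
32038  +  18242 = 50280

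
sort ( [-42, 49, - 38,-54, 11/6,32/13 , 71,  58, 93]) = [ - 54, - 42, - 38,11/6  ,  32/13, 49,58, 71, 93 ] 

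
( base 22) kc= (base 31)EI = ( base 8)704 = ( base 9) 552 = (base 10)452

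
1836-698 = 1138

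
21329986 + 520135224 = 541465210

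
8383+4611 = 12994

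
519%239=41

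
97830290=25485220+72345070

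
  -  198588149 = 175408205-373996354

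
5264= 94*56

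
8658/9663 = 2886/3221 =0.90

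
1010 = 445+565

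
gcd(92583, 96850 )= 1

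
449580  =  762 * 590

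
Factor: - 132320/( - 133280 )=7^(  -  2 )*17^(-1)*827^1 = 827/833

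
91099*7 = 637693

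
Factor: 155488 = 2^5 * 43^1*113^1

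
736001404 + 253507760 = 989509164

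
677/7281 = 677/7281  =  0.09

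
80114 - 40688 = 39426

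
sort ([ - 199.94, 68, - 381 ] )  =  [ - 381, - 199.94,68 ] 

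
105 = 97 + 8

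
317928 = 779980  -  462052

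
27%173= 27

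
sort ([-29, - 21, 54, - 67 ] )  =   [ - 67, - 29,  -  21,  54]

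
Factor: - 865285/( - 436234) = 2^( - 1 )*5^1*61^1 * 2837^1*218117^(  -  1 )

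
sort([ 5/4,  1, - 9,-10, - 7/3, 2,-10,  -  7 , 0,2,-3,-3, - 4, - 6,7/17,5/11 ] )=[- 10,-10, - 9, - 7, -6, -4, - 3, - 3, - 7/3,  0,  7/17,  5/11,1,  5/4,2, 2]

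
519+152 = 671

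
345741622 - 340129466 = 5612156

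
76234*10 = 762340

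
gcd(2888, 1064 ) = 152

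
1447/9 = 1447/9 = 160.78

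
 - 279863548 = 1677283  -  281540831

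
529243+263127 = 792370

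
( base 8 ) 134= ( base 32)2S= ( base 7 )161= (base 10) 92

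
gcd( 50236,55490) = 2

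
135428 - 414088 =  - 278660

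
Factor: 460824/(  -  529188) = -182/209= -  2^1*7^1*11^ ( - 1 ) * 13^1*19^( - 1) 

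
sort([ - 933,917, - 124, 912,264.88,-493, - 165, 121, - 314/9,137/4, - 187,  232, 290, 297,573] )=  [ - 933, - 493 ,-187, - 165, - 124  ,  -  314/9,137/4,121, 232, 264.88, 290, 297, 573, 912,917]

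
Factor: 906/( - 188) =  - 2^( - 1 )*3^1*47^( - 1 )*151^1 = - 453/94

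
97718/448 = 48859/224 = 218.12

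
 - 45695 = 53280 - 98975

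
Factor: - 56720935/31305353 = -5^1 * 857^( - 1)*1009^1 * 11243^1 * 36529^( - 1 ) 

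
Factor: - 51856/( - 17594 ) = 56/19 = 2^3*7^1*19^( - 1)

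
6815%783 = 551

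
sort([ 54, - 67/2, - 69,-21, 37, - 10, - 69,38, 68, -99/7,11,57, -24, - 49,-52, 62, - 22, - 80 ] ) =[ - 80, - 69, - 69, - 52,-49, - 67/2 ,-24,  -  22, - 21, - 99/7, - 10, 11,37, 38, 54, 57,62, 68] 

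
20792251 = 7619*2729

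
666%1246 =666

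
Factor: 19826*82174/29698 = 814590862/14849  =  2^1 * 23^1*31^( -1)*181^1*227^1 * 431^1*479^( - 1)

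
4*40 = 160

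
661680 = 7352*90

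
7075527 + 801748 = 7877275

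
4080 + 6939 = 11019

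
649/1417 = 649/1417 = 0.46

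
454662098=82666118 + 371995980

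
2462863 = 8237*299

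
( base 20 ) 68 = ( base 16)80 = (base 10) 128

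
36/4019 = 36/4019 = 0.01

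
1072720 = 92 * 11660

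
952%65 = 42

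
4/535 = 4/535 = 0.01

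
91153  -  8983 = 82170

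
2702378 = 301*8978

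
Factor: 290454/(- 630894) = -11^( - 3)*79^( - 1)*48409^1 = - 48409/105149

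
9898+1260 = 11158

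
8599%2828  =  115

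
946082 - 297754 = 648328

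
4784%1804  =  1176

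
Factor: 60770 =2^1*5^1*59^1 *103^1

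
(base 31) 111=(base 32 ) V1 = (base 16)3e1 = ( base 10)993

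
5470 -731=4739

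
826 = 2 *413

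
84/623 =12/89 = 0.13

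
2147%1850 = 297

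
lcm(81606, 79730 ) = 6936510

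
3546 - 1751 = 1795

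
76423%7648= 7591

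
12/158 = 6/79 =0.08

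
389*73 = 28397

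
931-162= 769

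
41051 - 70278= - 29227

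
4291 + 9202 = 13493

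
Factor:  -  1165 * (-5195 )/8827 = 6052175/8827 = 5^2*7^( -1)*13^( - 1) * 97^(-1)  *  233^1 * 1039^1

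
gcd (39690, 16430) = 10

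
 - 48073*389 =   -  18700397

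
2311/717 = 2311/717 = 3.22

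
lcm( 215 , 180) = 7740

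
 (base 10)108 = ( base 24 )4c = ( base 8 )154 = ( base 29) 3L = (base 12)90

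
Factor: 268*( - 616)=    - 2^5*7^1*11^1*67^1= - 165088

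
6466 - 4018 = 2448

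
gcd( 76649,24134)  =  1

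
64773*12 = 777276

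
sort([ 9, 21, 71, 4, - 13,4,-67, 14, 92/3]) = [ - 67, - 13, 4, 4, 9, 14, 21,92/3, 71]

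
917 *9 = 8253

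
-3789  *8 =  - 30312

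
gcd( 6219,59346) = 9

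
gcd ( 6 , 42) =6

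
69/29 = 2  +  11/29 = 2.38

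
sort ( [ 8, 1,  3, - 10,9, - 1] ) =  [- 10, - 1,  1 , 3, 8, 9 ]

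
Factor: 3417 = 3^1*17^1*67^1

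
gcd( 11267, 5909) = 19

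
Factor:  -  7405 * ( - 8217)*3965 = 241257899025 = 3^2*5^2*11^1*13^1*61^1*83^1 * 1481^1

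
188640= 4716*40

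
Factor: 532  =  2^2* 7^1*19^1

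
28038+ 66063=94101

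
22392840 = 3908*5730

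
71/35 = 71/35 = 2.03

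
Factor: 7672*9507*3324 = 2^5 * 3^2*7^1*137^1*277^1*3169^1 =242444928096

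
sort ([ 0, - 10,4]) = [ - 10, 0,  4 ]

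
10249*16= 163984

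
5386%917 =801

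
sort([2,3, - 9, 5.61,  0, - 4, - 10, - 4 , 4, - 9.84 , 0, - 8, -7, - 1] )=[ - 10, - 9.84, - 9, - 8 , - 7 , - 4,-4, - 1,0 , 0,2, 3, 4 , 5.61]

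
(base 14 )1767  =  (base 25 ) 6i7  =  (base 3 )12202211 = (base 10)4207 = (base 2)1000001101111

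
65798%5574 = 4484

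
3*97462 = 292386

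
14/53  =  14/53 = 0.26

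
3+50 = 53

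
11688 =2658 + 9030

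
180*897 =161460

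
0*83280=0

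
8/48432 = 1/6054 =0.00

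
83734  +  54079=137813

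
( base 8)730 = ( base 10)472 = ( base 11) 39A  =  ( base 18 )184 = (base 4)13120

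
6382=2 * 3191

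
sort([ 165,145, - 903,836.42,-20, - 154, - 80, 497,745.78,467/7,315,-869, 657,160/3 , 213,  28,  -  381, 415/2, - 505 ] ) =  [ - 903, - 869, - 505, - 381,- 154, - 80, - 20,28, 160/3,467/7,145,165,415/2,213,315,497,657, 745.78,836.42 ]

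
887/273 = 887/273 =3.25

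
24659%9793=5073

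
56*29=1624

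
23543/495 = 23543/495= 47.56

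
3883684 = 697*5572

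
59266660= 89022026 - 29755366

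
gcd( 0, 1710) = 1710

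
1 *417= 417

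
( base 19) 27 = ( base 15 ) 30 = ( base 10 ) 45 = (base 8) 55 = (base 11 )41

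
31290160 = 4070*7688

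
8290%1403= 1275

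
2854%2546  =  308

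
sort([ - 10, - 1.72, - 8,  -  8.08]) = [  -  10, - 8.08, - 8, - 1.72] 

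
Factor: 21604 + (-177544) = -2^2*3^1*5^1*23^1*113^1=-155940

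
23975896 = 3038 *7892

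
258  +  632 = 890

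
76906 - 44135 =32771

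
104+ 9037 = 9141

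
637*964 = 614068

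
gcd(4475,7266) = 1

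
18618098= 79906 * 233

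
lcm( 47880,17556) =526680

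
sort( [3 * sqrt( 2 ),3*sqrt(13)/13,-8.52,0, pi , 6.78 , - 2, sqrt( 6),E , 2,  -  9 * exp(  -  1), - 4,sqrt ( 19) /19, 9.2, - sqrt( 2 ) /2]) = [ - 8.52, - 4, - 9 *exp( - 1 ), - 2, - sqrt( 2) /2, 0, sqrt( 19) /19, 3 *sqrt( 13)/13, 2, sqrt(6 ),E,pi,3 * sqrt (2), 6.78,9.2 ]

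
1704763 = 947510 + 757253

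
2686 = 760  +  1926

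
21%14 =7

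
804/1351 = 804/1351 = 0.60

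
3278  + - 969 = 2309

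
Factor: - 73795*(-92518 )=6827365810= 2^1*5^1*167^1*277^1*14759^1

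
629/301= 2 + 27/301   =  2.09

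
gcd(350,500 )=50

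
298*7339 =2187022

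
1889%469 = 13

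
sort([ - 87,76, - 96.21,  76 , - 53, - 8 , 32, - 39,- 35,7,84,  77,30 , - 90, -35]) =[ - 96.21, - 90, - 87, - 53, - 39, - 35 , - 35, - 8,7,30,  32, 76, 76,77, 84 ] 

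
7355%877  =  339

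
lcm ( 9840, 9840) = 9840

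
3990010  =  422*9455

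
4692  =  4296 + 396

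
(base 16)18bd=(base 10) 6333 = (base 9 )8616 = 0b1100010111101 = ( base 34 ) 5g9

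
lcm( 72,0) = 0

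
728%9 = 8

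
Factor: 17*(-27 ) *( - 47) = 3^3 * 17^1* 47^1  =  21573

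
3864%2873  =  991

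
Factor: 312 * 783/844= 61074/211= 2^1*3^4* 13^1*29^1 * 211^( - 1 ) 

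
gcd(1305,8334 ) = 9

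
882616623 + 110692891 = 993309514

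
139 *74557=10363423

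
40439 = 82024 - 41585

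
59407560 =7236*8210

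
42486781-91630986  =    -  49144205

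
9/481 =9/481= 0.02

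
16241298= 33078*491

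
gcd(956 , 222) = 2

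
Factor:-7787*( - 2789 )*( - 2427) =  - 3^1*13^1*599^1*809^1*2789^1 = - 52709447661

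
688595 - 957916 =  - 269321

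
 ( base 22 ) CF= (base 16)117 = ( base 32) 8N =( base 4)10113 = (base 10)279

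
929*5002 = 4646858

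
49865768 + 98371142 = 148236910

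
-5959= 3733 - 9692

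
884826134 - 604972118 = 279854016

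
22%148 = 22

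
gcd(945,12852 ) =189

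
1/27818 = 1/27818 = 0.00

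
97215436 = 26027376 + 71188060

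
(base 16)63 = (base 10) 99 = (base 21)4f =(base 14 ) 71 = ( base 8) 143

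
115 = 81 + 34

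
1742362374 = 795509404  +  946852970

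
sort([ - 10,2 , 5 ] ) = [ - 10, 2, 5] 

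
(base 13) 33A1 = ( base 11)5482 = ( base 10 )7229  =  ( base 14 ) 28c5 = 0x1c3d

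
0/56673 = 0  =  0.00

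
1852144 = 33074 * 56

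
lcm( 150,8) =600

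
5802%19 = 7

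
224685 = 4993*45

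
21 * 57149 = 1200129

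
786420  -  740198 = 46222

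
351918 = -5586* ( - 63)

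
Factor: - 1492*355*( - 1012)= 536015920 =2^4*5^1*11^1*23^1* 71^1 * 373^1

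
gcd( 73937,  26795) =1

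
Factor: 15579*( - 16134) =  - 251351586  =  -2^1*3^4*577^1*2689^1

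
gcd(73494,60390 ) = 18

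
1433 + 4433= 5866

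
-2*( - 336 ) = 672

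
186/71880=31/11980 = 0.00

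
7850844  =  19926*394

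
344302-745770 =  - 401468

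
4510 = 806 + 3704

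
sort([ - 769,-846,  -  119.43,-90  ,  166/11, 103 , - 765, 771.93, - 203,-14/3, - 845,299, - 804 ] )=[ - 846,-845, - 804, - 769, - 765, -203, - 119.43, - 90 ,  -  14/3,166/11,103, 299,  771.93 ] 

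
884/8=221/2 = 110.50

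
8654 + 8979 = 17633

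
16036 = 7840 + 8196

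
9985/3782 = 2 + 2421/3782=2.64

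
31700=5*6340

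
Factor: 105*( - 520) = -2^3*3^1 * 5^2*7^1*13^1 = -54600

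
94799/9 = 10533 + 2/9 = 10533.22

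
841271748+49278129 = 890549877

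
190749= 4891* 39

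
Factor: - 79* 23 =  - 23^1*79^1 =- 1817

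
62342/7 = 8906 = 8906.00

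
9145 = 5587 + 3558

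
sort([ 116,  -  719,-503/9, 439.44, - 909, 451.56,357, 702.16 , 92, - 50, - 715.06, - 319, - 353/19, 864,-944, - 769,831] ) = [ - 944  , - 909, - 769, - 719  , - 715.06, - 319,  -  503/9, - 50, - 353/19,92, 116,357,  439.44, 451.56, 702.16 , 831, 864 ]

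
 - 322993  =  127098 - 450091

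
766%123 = 28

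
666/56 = 11 + 25/28 = 11.89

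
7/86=7/86 = 0.08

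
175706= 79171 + 96535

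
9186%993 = 249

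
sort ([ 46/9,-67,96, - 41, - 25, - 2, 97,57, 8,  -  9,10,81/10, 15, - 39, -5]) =[-67, - 41,-39,  -  25, - 9, - 5 , - 2,46/9,8 , 81/10,10, 15,57,96,  97]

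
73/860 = 73/860 = 0.08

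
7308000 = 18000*406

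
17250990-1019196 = 16231794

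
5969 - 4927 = 1042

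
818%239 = 101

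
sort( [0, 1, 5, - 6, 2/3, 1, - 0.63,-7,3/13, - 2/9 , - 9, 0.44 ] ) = [ - 9, - 7, - 6,- 0.63,-2/9, 0,3/13,0.44, 2/3,1, 1,5 ]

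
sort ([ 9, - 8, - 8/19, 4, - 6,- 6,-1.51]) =[ - 8 , - 6,-6,  -  1.51 , - 8/19,4 , 9 ] 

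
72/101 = 72/101 = 0.71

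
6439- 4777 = 1662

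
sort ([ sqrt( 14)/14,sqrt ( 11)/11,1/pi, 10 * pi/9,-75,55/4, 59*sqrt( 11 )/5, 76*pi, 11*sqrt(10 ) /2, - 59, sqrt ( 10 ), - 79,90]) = [ - 79, - 75, - 59, sqrt( 14 )/14,sqrt(11)/11, 1/pi,sqrt ( 10) , 10*pi/9,55/4,11 * sqrt ( 10 )/2, 59*sqrt( 11 ) /5, 90,76*pi] 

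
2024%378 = 134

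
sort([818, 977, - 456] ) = [ - 456, 818, 977] 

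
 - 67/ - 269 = 67/269 = 0.25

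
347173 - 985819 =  - 638646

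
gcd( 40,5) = 5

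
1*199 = 199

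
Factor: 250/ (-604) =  - 125/302 = - 2^( - 1) * 5^3* 151^( - 1)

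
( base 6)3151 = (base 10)715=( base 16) 2cb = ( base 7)2041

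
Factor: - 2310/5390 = - 3^1*7^( - 1) =- 3/7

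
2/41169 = 2/41169 = 0.00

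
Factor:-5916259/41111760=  - 2^( - 4)*3^( - 1) *5^(-1) *41^1*144299^1*171299^(  -  1)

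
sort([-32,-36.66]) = [ - 36.66,-32]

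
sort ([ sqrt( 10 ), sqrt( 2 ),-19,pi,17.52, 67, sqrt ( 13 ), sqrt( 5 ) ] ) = [ - 19, sqrt( 2), sqrt( 5 ), pi,sqrt( 10 ), sqrt(13 ),17.52 , 67 ]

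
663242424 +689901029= 1353143453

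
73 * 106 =7738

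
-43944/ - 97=453 + 3/97 = 453.03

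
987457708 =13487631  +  973970077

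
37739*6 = 226434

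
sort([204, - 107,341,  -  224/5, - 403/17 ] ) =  [ - 107 , - 224/5, - 403/17,  204,341]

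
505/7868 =505/7868 = 0.06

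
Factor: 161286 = 2^1*3^1*26881^1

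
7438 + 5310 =12748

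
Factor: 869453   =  13^1*47^1*1423^1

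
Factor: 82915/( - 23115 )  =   - 3^( - 1 ) * 7^1 * 67^( - 1 )*103^1=- 721/201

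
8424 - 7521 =903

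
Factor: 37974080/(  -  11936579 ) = -2^6*5^1 * 19^ ( - 1 )*499^( - 1 )*1259^(- 1 )*118669^1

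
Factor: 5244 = 2^2*3^1*19^1*23^1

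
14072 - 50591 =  - 36519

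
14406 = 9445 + 4961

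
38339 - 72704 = - 34365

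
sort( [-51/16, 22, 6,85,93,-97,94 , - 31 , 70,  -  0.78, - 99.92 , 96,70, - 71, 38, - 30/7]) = [ - 99.92, - 97, -71, - 31, - 30/7, - 51/16,-0.78,6, 22,38, 70, 70,  85  ,  93,94,96] 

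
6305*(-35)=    - 220675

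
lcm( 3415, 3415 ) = 3415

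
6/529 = 6/529=0.01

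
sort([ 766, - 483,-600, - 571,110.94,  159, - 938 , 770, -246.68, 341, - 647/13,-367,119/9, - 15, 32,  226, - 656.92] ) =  [-938, - 656.92 , - 600,-571,-483, - 367,-246.68,-647/13, - 15, 119/9,32,110.94, 159,226, 341, 766,770 ]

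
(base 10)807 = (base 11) 674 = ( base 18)28f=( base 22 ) 1EF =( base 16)327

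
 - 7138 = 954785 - 961923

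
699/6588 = 233/2196 = 0.11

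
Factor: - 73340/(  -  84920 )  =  19/22 = 2^( - 1) * 11^ ( - 1)*19^1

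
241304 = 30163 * 8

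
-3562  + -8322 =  - 11884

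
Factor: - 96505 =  - 5^1*19301^1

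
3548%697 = 63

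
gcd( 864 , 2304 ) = 288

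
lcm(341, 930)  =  10230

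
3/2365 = 3/2365  =  0.00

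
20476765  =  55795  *367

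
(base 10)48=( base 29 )1j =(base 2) 110000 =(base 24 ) 20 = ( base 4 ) 300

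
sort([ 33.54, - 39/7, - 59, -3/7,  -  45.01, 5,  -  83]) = [- 83, - 59, - 45.01, -39/7,-3/7, 5, 33.54]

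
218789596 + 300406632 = 519196228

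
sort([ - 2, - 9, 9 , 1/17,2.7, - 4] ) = [-9, - 4,-2 , 1/17,2.7,9 ]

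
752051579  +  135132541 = 887184120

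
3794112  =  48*79044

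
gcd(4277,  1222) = 611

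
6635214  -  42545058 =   -  35909844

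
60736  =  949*64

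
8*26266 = 210128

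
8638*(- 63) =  - 544194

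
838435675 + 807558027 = 1645993702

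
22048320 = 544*40530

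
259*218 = 56462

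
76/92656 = 19/23164 = 0.00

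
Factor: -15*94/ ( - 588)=2^( - 1 ) * 5^1*7^(- 2 )*47^1 = 235/98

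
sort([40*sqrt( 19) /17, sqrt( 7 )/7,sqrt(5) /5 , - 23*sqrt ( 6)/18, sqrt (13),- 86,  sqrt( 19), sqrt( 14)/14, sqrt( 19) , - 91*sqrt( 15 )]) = [ - 91*sqrt ( 15), - 86, -23*sqrt( 6) /18, sqrt (14)/14,sqrt(7)/7,  sqrt ( 5)/5, sqrt( 13), sqrt(19 ), sqrt(19),40*sqrt(19)/17 ]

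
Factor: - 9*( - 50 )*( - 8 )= - 2^4*3^2*5^2 = - 3600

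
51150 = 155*330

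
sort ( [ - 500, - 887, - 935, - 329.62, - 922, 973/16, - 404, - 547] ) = [ - 935, - 922,  -  887, -547, - 500, - 404,-329.62,973/16 ] 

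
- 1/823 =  - 1+822/823 = - 0.00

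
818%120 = 98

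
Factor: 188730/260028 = 45/62 = 2^(-1)*3^2*5^1* 31^ (  -  1) 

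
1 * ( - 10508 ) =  - 10508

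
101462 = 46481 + 54981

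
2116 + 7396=9512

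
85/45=1 + 8/9 = 1.89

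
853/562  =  853/562=1.52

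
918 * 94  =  86292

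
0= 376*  0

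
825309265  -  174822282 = 650486983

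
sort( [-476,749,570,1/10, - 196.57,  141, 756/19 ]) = [ - 476,-196.57,1/10, 756/19,141, 570, 749]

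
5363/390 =5363/390 = 13.75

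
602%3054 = 602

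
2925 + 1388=4313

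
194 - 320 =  - 126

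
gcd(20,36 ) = 4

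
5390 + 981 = 6371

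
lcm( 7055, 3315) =275145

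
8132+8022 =16154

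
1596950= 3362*475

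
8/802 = 4/401 = 0.01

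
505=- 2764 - -3269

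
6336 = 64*99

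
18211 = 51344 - 33133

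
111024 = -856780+967804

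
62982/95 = 62982/95  =  662.97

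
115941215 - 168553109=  - 52611894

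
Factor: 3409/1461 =7/3=3^( - 1)*7^1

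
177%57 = 6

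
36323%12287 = 11749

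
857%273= 38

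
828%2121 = 828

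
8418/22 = 382 + 7/11 = 382.64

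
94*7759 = 729346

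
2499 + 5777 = 8276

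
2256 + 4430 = 6686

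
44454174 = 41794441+2659733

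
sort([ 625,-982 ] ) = [-982,625]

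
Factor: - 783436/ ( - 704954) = 2^1 * 41^( - 1)*73^1*2683^1*8597^( - 1) = 391718/352477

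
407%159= 89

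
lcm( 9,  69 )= 207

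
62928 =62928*1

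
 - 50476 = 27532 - 78008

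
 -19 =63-82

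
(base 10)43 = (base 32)1B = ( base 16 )2B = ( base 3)1121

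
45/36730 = 9/7346=0.00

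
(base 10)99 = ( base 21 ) 4F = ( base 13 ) 78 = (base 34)2V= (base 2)1100011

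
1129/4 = 282 + 1/4 = 282.25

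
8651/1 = 8651 = 8651.00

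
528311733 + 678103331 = 1206415064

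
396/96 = 4 + 1/8 = 4.12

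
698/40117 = 698/40117 = 0.02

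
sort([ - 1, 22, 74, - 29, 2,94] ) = [- 29, -1, 2,22 , 74, 94 ]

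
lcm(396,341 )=12276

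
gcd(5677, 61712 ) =7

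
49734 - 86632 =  - 36898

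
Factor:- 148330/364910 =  - 163/401 = - 163^1*401^ ( - 1 )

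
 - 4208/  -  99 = 4208/99 = 42.51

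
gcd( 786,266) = 2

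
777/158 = 4 + 145/158 = 4.92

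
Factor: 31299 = 3^1*10433^1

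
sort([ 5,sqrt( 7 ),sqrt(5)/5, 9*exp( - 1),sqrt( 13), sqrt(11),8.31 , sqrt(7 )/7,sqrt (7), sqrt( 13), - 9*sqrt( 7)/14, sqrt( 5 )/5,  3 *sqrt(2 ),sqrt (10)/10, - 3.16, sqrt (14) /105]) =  [  -  3.16, - 9* sqrt(7)/14, sqrt( 14)/105, sqrt(10)/10, sqrt(7)/7, sqrt( 5)/5, sqrt( 5 )/5 , sqrt(7), sqrt(  7), 9*exp( - 1),sqrt(11), sqrt (13),  sqrt( 13), 3*sqrt ( 2), 5, 8.31 ] 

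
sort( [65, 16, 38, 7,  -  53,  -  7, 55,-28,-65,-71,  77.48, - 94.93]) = [ - 94.93,  -  71, - 65 , -53, - 28 ,-7,  7, 16, 38,55,  65,77.48]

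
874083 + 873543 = 1747626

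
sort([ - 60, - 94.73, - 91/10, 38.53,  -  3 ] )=[ - 94.73, - 60,-91/10,- 3,  38.53]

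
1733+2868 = 4601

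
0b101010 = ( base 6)110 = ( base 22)1K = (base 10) 42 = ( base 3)1120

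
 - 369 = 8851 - 9220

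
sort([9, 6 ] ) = [6, 9 ] 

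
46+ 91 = 137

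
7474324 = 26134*286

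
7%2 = 1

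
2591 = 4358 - 1767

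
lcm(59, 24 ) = 1416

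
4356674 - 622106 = 3734568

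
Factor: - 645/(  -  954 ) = 215/318 = 2^(-1 )*3^( - 1 )*5^1*43^1*53^( - 1) 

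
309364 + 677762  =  987126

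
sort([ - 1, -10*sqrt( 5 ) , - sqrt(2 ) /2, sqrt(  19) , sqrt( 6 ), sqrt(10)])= [ - 10*sqrt( 5 ), - 1, - sqrt(2 ) /2,  sqrt(6),sqrt( 10 ), sqrt(19)] 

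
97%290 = 97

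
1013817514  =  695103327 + 318714187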